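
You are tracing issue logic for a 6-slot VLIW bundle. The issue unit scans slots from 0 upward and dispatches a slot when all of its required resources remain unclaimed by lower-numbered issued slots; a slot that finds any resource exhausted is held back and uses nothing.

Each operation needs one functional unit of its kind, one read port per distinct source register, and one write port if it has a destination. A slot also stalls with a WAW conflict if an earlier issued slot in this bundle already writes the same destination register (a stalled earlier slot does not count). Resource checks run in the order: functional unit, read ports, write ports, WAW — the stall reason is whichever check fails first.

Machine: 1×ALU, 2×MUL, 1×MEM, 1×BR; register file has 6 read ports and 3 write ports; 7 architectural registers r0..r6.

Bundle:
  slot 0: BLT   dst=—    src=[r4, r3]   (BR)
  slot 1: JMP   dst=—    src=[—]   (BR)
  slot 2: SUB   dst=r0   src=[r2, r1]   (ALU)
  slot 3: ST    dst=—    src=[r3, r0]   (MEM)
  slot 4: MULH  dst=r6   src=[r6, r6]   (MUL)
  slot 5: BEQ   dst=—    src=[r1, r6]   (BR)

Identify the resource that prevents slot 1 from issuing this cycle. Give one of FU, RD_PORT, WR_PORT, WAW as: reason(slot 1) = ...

  0. BR ⇒ go  {1A/2Mu/1Ld/0B | 4r 3w}
  1. BR ⇒ no(FU)  {1A/2Mu/1Ld/0B | 4r 3w}
  2. ALU→r0 ⇒ go  {0A/2Mu/1Ld/0B | 2r 2w}
  3. MEM ⇒ go  {0A/2Mu/0Ld/0B | 0r 2w}
  4. MUL→r6 ⇒ no(RD_PORT)  {0A/2Mu/0Ld/0B | 0r 2w}
  5. BR ⇒ no(FU)  {0A/2Mu/0Ld/0B | 0r 2w}

reason(slot 1) = FU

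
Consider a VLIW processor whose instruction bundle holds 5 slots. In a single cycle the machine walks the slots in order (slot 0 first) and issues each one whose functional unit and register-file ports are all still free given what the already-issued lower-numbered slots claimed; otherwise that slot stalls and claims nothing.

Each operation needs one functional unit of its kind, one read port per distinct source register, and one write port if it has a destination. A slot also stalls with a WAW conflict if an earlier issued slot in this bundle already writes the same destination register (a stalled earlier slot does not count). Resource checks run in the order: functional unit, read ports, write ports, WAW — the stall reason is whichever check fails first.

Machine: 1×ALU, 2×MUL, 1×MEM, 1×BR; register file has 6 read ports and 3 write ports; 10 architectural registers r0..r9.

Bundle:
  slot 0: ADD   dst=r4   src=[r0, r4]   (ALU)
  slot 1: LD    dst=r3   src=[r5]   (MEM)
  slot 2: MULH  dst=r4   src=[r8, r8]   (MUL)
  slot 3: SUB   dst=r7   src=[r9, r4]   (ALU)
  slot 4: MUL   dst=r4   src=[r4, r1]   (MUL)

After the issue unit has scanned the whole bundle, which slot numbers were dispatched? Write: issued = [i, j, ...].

issued = [0, 1]

[0] ALU needs rd=2 wr=1: ok; after: ALU=0 MUL=2 MEM=1 BR=1, R=4, W=2
[1] MEM needs rd=1 wr=1: ok; after: ALU=0 MUL=2 MEM=0 BR=1, R=3, W=1
[2] MUL needs rd=1 wr=1: WAW; after: ALU=0 MUL=2 MEM=0 BR=1, R=3, W=1
[3] ALU needs rd=2 wr=1: FU; after: ALU=0 MUL=2 MEM=0 BR=1, R=3, W=1
[4] MUL needs rd=2 wr=1: WAW; after: ALU=0 MUL=2 MEM=0 BR=1, R=3, W=1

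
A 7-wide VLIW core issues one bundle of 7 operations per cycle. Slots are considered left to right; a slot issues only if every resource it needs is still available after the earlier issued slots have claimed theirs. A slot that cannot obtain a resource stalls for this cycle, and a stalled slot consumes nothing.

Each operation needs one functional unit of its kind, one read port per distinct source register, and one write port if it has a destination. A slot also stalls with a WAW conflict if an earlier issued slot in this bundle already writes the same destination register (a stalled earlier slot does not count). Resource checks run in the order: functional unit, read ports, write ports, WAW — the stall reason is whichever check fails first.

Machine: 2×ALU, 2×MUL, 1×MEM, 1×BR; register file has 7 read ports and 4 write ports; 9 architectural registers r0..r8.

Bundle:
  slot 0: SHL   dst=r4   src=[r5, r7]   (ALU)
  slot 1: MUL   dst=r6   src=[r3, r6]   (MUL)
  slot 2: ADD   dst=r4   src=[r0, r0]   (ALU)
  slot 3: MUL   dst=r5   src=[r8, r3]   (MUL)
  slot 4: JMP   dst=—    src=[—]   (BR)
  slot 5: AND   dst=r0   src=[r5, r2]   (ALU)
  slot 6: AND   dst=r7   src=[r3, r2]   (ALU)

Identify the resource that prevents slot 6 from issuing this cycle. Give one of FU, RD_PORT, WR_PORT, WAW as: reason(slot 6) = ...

#0 ALU src=r5,r7 dispatched  <A:1 Mu:2 Ld:1 B:1 rd:5 wr:3>
#1 MUL src=r3,r6 dispatched  <A:1 Mu:1 Ld:1 B:1 rd:3 wr:2>
#2 ALU src=r0,r0 held:WAW  <A:1 Mu:1 Ld:1 B:1 rd:3 wr:2>
#3 MUL src=r8,r3 dispatched  <A:1 Mu:0 Ld:1 B:1 rd:1 wr:1>
#4 BR src=- dispatched  <A:1 Mu:0 Ld:1 B:0 rd:1 wr:1>
#5 ALU src=r5,r2 held:RD_PORT  <A:1 Mu:0 Ld:1 B:0 rd:1 wr:1>
#6 ALU src=r3,r2 held:RD_PORT  <A:1 Mu:0 Ld:1 B:0 rd:1 wr:1>

reason(slot 6) = RD_PORT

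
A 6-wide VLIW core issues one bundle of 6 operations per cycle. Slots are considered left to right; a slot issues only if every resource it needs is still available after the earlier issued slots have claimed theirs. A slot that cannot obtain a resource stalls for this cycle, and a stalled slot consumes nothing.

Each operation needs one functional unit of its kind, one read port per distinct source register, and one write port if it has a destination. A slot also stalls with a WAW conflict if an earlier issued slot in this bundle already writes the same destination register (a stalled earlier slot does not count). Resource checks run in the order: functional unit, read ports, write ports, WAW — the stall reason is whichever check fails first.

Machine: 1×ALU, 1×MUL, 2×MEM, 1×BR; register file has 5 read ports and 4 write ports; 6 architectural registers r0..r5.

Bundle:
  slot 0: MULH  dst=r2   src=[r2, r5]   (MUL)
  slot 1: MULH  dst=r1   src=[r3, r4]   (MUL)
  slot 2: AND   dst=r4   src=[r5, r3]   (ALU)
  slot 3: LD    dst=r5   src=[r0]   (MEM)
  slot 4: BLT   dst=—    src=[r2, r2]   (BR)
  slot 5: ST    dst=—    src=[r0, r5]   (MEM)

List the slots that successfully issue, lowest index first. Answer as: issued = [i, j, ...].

issued = [0, 2, 3]

slot 0 (MUL): ISSUE — free A1,Mu0,Ld2,B1 rp3 wp3
slot 1 (MUL): stall FU — free A1,Mu0,Ld2,B1 rp3 wp3
slot 2 (ALU): ISSUE — free A0,Mu0,Ld2,B1 rp1 wp2
slot 3 (MEM): ISSUE — free A0,Mu0,Ld1,B1 rp0 wp1
slot 4 (BR): stall RD_PORT — free A0,Mu0,Ld1,B1 rp0 wp1
slot 5 (MEM): stall RD_PORT — free A0,Mu0,Ld1,B1 rp0 wp1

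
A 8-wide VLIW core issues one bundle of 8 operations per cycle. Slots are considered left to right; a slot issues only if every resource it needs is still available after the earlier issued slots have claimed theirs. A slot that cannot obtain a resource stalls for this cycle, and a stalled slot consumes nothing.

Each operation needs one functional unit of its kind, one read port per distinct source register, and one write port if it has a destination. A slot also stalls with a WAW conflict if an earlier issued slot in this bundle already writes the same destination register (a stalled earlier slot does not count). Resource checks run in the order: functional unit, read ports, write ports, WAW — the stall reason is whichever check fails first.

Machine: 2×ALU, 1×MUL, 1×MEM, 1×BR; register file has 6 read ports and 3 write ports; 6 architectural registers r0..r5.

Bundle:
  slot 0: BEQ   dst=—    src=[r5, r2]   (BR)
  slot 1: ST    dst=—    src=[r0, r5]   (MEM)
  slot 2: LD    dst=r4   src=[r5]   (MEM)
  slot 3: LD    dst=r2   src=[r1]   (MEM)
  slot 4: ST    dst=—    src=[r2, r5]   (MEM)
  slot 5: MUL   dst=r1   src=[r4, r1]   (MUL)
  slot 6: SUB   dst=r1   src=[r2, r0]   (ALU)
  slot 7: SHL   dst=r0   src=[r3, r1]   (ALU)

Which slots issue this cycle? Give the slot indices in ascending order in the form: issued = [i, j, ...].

(0) want 1×BR +2rd +0wr — yes → AL2|MU1|ME1|BR0|rd4|wr3
(1) want 1×MEM +2rd +0wr — yes → AL2|MU1|ME0|BR0|rd2|wr3
(2) want 1×MEM +1rd +1wr — FU → AL2|MU1|ME0|BR0|rd2|wr3
(3) want 1×MEM +1rd +1wr — FU → AL2|MU1|ME0|BR0|rd2|wr3
(4) want 1×MEM +2rd +0wr — FU → AL2|MU1|ME0|BR0|rd2|wr3
(5) want 1×MUL +2rd +1wr — yes → AL2|MU0|ME0|BR0|rd0|wr2
(6) want 1×ALU +2rd +1wr — RD_PORT → AL2|MU0|ME0|BR0|rd0|wr2
(7) want 1×ALU +2rd +1wr — RD_PORT → AL2|MU0|ME0|BR0|rd0|wr2

issued = [0, 1, 5]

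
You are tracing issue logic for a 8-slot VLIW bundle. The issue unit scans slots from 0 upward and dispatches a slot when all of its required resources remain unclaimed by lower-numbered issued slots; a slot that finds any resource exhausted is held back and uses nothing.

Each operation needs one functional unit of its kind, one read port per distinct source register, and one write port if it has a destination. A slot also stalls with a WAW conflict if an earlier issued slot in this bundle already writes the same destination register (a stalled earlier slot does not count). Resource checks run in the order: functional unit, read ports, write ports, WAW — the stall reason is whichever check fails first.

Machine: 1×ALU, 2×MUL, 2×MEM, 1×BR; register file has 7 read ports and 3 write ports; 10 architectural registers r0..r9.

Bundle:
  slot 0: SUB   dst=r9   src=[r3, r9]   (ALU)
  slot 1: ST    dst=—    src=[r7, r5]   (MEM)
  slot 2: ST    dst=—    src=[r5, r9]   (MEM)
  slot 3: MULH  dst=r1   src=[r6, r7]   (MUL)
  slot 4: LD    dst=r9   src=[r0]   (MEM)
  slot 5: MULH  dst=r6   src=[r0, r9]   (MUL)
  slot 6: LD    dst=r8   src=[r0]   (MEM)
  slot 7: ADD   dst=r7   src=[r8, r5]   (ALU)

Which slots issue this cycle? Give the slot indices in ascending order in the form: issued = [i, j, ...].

slot 0 (ALU): ISSUE — free A0,Mu2,Ld2,B1 rp5 wp2
slot 1 (MEM): ISSUE — free A0,Mu2,Ld1,B1 rp3 wp2
slot 2 (MEM): ISSUE — free A0,Mu2,Ld0,B1 rp1 wp2
slot 3 (MUL): stall RD_PORT — free A0,Mu2,Ld0,B1 rp1 wp2
slot 4 (MEM): stall FU — free A0,Mu2,Ld0,B1 rp1 wp2
slot 5 (MUL): stall RD_PORT — free A0,Mu2,Ld0,B1 rp1 wp2
slot 6 (MEM): stall FU — free A0,Mu2,Ld0,B1 rp1 wp2
slot 7 (ALU): stall FU — free A0,Mu2,Ld0,B1 rp1 wp2

issued = [0, 1, 2]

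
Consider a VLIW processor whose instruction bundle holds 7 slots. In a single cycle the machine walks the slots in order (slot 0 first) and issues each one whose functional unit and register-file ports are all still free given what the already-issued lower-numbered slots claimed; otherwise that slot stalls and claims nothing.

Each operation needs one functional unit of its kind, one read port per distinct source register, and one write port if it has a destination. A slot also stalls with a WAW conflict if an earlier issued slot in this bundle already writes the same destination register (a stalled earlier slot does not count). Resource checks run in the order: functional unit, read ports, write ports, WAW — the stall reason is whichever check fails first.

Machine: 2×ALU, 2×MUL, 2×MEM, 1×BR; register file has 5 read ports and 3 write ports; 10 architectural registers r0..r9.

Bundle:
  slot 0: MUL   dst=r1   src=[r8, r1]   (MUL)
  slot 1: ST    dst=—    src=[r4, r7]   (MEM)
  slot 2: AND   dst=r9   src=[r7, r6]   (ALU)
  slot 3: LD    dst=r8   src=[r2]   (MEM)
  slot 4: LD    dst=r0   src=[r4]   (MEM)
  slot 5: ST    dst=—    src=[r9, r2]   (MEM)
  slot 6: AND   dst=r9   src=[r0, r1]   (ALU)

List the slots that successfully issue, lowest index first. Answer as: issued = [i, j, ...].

  0. MUL→r1 ⇒ go  {2A/1Mu/2Ld/1B | 3r 2w}
  1. MEM ⇒ go  {2A/1Mu/1Ld/1B | 1r 2w}
  2. ALU→r9 ⇒ no(RD_PORT)  {2A/1Mu/1Ld/1B | 1r 2w}
  3. MEM→r8 ⇒ go  {2A/1Mu/0Ld/1B | 0r 1w}
  4. MEM→r0 ⇒ no(FU)  {2A/1Mu/0Ld/1B | 0r 1w}
  5. MEM ⇒ no(FU)  {2A/1Mu/0Ld/1B | 0r 1w}
  6. ALU→r9 ⇒ no(RD_PORT)  {2A/1Mu/0Ld/1B | 0r 1w}

issued = [0, 1, 3]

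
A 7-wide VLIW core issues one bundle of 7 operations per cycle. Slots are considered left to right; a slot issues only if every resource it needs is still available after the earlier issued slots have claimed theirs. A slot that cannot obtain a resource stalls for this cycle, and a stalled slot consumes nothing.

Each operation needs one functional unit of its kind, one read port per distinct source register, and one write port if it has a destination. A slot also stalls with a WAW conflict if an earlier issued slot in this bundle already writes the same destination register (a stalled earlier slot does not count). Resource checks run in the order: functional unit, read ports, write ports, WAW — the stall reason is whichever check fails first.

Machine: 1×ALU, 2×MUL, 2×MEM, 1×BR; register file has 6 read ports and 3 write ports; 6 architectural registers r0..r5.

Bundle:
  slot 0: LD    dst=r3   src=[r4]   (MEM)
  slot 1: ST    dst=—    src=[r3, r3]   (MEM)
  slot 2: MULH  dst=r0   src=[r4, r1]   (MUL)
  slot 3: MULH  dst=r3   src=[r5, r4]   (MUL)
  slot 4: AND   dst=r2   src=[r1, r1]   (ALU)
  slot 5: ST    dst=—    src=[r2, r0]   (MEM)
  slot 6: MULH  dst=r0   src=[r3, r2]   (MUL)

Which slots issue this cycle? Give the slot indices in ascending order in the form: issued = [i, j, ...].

issued = [0, 1, 2, 4]

slot 0 (MEM): ISSUE — free A1,Mu2,Ld1,B1 rp5 wp2
slot 1 (MEM): ISSUE — free A1,Mu2,Ld0,B1 rp4 wp2
slot 2 (MUL): ISSUE — free A1,Mu1,Ld0,B1 rp2 wp1
slot 3 (MUL): stall WAW — free A1,Mu1,Ld0,B1 rp2 wp1
slot 4 (ALU): ISSUE — free A0,Mu1,Ld0,B1 rp1 wp0
slot 5 (MEM): stall FU — free A0,Mu1,Ld0,B1 rp1 wp0
slot 6 (MUL): stall RD_PORT — free A0,Mu1,Ld0,B1 rp1 wp0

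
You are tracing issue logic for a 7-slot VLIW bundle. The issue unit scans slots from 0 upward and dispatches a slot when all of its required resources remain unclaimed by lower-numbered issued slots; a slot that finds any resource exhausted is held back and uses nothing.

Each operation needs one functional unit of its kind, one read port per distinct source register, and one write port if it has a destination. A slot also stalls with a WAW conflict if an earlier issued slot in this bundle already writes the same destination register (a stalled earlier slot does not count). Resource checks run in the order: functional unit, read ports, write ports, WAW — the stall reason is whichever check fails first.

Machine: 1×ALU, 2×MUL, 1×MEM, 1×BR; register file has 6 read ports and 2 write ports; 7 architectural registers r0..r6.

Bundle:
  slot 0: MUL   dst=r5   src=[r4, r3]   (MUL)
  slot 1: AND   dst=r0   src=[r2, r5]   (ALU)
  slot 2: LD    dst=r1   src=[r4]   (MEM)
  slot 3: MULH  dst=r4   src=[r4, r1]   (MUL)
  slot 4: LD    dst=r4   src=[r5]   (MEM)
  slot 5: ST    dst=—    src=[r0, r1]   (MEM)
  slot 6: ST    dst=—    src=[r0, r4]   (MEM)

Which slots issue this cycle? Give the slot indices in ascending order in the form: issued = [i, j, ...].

slot 0 (MUL): ISSUE — free A1,Mu1,Ld1,B1 rp4 wp1
slot 1 (ALU): ISSUE — free A0,Mu1,Ld1,B1 rp2 wp0
slot 2 (MEM): stall WR_PORT — free A0,Mu1,Ld1,B1 rp2 wp0
slot 3 (MUL): stall WR_PORT — free A0,Mu1,Ld1,B1 rp2 wp0
slot 4 (MEM): stall WR_PORT — free A0,Mu1,Ld1,B1 rp2 wp0
slot 5 (MEM): ISSUE — free A0,Mu1,Ld0,B1 rp0 wp0
slot 6 (MEM): stall FU — free A0,Mu1,Ld0,B1 rp0 wp0

issued = [0, 1, 5]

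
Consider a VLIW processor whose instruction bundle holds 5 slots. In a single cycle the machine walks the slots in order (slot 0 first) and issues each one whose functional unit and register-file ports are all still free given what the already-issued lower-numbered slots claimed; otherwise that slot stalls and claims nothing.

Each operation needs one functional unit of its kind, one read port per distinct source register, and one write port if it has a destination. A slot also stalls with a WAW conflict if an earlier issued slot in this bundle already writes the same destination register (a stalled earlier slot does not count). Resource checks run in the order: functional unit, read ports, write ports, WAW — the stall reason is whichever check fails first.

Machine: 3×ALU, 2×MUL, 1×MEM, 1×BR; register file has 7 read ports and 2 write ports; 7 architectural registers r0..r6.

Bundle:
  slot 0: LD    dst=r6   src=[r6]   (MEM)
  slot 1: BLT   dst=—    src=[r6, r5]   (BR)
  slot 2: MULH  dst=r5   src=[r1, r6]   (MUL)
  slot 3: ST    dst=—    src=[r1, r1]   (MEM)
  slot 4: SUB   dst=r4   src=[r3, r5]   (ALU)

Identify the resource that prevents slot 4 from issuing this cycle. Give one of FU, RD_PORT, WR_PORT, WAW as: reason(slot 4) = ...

#0 MEM src=r6 dispatched  <A:3 Mu:2 Ld:0 B:1 rd:6 wr:1>
#1 BR src=r6,r5 dispatched  <A:3 Mu:2 Ld:0 B:0 rd:4 wr:1>
#2 MUL src=r1,r6 dispatched  <A:3 Mu:1 Ld:0 B:0 rd:2 wr:0>
#3 MEM src=r1,r1 held:FU  <A:3 Mu:1 Ld:0 B:0 rd:2 wr:0>
#4 ALU src=r3,r5 held:WR_PORT  <A:3 Mu:1 Ld:0 B:0 rd:2 wr:0>

reason(slot 4) = WR_PORT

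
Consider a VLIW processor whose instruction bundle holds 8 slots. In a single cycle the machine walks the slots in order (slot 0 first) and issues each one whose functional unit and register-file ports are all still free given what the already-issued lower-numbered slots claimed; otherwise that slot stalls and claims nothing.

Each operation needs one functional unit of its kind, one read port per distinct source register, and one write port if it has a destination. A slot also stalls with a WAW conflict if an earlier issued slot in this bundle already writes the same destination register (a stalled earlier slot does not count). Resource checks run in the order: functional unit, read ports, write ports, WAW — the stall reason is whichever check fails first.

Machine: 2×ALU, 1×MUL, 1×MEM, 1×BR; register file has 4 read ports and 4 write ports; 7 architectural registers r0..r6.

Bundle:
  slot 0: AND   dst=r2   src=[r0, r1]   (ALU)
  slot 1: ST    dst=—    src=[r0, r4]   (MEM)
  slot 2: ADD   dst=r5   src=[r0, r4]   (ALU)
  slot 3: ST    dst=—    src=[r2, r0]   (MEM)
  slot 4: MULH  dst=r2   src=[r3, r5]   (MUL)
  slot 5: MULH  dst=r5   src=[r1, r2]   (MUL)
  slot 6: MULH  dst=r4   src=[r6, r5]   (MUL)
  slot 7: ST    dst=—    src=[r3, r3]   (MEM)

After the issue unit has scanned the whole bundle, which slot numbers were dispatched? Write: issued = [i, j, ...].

[0] ALU needs rd=2 wr=1: ok; after: ALU=1 MUL=1 MEM=1 BR=1, R=2, W=3
[1] MEM needs rd=2 wr=0: ok; after: ALU=1 MUL=1 MEM=0 BR=1, R=0, W=3
[2] ALU needs rd=2 wr=1: RD_PORT; after: ALU=1 MUL=1 MEM=0 BR=1, R=0, W=3
[3] MEM needs rd=2 wr=0: FU; after: ALU=1 MUL=1 MEM=0 BR=1, R=0, W=3
[4] MUL needs rd=2 wr=1: RD_PORT; after: ALU=1 MUL=1 MEM=0 BR=1, R=0, W=3
[5] MUL needs rd=2 wr=1: RD_PORT; after: ALU=1 MUL=1 MEM=0 BR=1, R=0, W=3
[6] MUL needs rd=2 wr=1: RD_PORT; after: ALU=1 MUL=1 MEM=0 BR=1, R=0, W=3
[7] MEM needs rd=1 wr=0: FU; after: ALU=1 MUL=1 MEM=0 BR=1, R=0, W=3

issued = [0, 1]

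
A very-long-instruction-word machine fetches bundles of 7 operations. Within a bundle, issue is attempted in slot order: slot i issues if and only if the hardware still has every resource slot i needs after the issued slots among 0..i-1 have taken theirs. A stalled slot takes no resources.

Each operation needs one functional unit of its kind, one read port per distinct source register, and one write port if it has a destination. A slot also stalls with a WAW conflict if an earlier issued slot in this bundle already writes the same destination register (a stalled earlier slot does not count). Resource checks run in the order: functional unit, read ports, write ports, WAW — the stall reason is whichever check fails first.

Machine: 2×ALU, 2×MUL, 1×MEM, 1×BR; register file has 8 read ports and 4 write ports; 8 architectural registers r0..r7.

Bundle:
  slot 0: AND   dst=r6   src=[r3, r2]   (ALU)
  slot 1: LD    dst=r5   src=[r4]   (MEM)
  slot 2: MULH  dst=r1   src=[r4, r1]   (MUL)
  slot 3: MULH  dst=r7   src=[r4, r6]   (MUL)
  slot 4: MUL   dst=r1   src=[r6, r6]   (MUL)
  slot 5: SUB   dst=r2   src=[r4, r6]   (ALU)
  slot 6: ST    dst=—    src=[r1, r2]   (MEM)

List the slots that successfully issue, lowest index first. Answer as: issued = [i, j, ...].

slot 0 (ALU): ISSUE — free A1,Mu2,Ld1,B1 rp6 wp3
slot 1 (MEM): ISSUE — free A1,Mu2,Ld0,B1 rp5 wp2
slot 2 (MUL): ISSUE — free A1,Mu1,Ld0,B1 rp3 wp1
slot 3 (MUL): ISSUE — free A1,Mu0,Ld0,B1 rp1 wp0
slot 4 (MUL): stall FU — free A1,Mu0,Ld0,B1 rp1 wp0
slot 5 (ALU): stall RD_PORT — free A1,Mu0,Ld0,B1 rp1 wp0
slot 6 (MEM): stall FU — free A1,Mu0,Ld0,B1 rp1 wp0

issued = [0, 1, 2, 3]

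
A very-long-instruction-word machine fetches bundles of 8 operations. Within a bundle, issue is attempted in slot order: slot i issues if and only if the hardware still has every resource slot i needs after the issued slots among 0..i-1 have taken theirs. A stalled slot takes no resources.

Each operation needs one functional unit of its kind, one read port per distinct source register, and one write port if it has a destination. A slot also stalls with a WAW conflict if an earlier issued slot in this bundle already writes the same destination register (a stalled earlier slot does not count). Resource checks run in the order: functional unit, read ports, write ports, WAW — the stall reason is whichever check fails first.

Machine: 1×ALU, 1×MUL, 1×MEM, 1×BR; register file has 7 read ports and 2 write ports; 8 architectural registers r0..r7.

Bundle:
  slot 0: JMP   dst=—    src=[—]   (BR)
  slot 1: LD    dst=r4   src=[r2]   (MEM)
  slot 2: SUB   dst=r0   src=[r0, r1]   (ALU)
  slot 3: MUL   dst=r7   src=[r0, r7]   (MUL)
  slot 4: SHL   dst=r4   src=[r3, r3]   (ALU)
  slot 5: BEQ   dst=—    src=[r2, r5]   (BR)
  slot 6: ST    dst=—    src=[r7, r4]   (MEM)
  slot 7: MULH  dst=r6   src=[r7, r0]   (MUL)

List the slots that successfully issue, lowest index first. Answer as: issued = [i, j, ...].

#0 BR src=- dispatched  <A:1 Mu:1 Ld:1 B:0 rd:7 wr:2>
#1 MEM src=r2 dispatched  <A:1 Mu:1 Ld:0 B:0 rd:6 wr:1>
#2 ALU src=r0,r1 dispatched  <A:0 Mu:1 Ld:0 B:0 rd:4 wr:0>
#3 MUL src=r0,r7 held:WR_PORT  <A:0 Mu:1 Ld:0 B:0 rd:4 wr:0>
#4 ALU src=r3,r3 held:FU  <A:0 Mu:1 Ld:0 B:0 rd:4 wr:0>
#5 BR src=r2,r5 held:FU  <A:0 Mu:1 Ld:0 B:0 rd:4 wr:0>
#6 MEM src=r7,r4 held:FU  <A:0 Mu:1 Ld:0 B:0 rd:4 wr:0>
#7 MUL src=r7,r0 held:WR_PORT  <A:0 Mu:1 Ld:0 B:0 rd:4 wr:0>

issued = [0, 1, 2]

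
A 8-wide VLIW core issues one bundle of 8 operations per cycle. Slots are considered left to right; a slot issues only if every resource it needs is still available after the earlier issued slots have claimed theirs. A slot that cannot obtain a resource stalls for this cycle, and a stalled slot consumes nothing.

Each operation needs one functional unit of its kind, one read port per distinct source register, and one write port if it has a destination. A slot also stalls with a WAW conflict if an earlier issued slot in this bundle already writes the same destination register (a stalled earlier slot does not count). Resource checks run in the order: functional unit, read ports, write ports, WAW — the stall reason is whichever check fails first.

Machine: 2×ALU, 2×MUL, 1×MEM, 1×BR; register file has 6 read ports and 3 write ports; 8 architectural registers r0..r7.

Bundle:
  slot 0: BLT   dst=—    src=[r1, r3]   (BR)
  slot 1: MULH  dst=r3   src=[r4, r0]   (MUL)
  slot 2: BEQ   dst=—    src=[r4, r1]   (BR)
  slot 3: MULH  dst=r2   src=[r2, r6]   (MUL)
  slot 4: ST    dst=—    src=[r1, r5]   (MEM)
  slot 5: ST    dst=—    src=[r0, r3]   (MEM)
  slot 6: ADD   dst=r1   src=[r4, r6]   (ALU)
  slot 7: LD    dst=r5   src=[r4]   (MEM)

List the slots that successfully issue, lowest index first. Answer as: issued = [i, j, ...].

#0 BR src=r1,r3 dispatched  <A:2 Mu:2 Ld:1 B:0 rd:4 wr:3>
#1 MUL src=r4,r0 dispatched  <A:2 Mu:1 Ld:1 B:0 rd:2 wr:2>
#2 BR src=r4,r1 held:FU  <A:2 Mu:1 Ld:1 B:0 rd:2 wr:2>
#3 MUL src=r2,r6 dispatched  <A:2 Mu:0 Ld:1 B:0 rd:0 wr:1>
#4 MEM src=r1,r5 held:RD_PORT  <A:2 Mu:0 Ld:1 B:0 rd:0 wr:1>
#5 MEM src=r0,r3 held:RD_PORT  <A:2 Mu:0 Ld:1 B:0 rd:0 wr:1>
#6 ALU src=r4,r6 held:RD_PORT  <A:2 Mu:0 Ld:1 B:0 rd:0 wr:1>
#7 MEM src=r4 held:RD_PORT  <A:2 Mu:0 Ld:1 B:0 rd:0 wr:1>

issued = [0, 1, 3]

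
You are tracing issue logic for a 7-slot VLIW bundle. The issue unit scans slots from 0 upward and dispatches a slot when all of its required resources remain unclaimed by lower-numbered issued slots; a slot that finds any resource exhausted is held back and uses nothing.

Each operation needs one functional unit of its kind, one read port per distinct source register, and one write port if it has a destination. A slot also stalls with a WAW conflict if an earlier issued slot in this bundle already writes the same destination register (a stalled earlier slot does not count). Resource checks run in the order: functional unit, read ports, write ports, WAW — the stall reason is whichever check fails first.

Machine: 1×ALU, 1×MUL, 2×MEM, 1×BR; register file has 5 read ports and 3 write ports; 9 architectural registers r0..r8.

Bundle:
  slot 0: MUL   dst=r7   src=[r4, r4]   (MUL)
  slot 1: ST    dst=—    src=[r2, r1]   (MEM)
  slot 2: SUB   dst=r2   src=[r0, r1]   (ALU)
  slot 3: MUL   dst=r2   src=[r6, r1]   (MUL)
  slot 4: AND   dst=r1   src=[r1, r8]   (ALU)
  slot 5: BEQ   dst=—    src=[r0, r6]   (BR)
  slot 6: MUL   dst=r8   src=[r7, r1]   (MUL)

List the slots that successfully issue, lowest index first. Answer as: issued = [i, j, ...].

  0. MUL→r7 ⇒ go  {1A/0Mu/2Ld/1B | 4r 2w}
  1. MEM ⇒ go  {1A/0Mu/1Ld/1B | 2r 2w}
  2. ALU→r2 ⇒ go  {0A/0Mu/1Ld/1B | 0r 1w}
  3. MUL→r2 ⇒ no(FU)  {0A/0Mu/1Ld/1B | 0r 1w}
  4. ALU→r1 ⇒ no(FU)  {0A/0Mu/1Ld/1B | 0r 1w}
  5. BR ⇒ no(RD_PORT)  {0A/0Mu/1Ld/1B | 0r 1w}
  6. MUL→r8 ⇒ no(FU)  {0A/0Mu/1Ld/1B | 0r 1w}

issued = [0, 1, 2]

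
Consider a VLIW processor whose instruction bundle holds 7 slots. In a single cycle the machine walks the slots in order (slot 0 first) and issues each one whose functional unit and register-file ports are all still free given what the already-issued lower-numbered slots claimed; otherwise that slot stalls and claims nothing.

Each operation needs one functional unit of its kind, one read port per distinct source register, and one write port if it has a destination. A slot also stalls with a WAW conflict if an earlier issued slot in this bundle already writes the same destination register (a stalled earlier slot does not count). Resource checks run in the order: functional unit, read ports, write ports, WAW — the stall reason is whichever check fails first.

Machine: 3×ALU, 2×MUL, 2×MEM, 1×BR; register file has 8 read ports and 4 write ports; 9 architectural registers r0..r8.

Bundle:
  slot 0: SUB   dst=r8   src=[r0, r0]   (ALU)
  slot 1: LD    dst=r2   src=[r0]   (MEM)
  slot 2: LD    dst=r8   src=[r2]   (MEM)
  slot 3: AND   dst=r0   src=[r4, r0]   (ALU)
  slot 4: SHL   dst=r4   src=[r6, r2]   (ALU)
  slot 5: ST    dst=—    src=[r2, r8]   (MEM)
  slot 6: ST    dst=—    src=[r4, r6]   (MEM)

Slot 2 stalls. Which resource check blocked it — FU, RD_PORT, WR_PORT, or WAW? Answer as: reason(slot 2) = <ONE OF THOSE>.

reason(slot 2) = WAW

[0] ALU needs rd=1 wr=1: ok; after: ALU=2 MUL=2 MEM=2 BR=1, R=7, W=3
[1] MEM needs rd=1 wr=1: ok; after: ALU=2 MUL=2 MEM=1 BR=1, R=6, W=2
[2] MEM needs rd=1 wr=1: WAW; after: ALU=2 MUL=2 MEM=1 BR=1, R=6, W=2
[3] ALU needs rd=2 wr=1: ok; after: ALU=1 MUL=2 MEM=1 BR=1, R=4, W=1
[4] ALU needs rd=2 wr=1: ok; after: ALU=0 MUL=2 MEM=1 BR=1, R=2, W=0
[5] MEM needs rd=2 wr=0: ok; after: ALU=0 MUL=2 MEM=0 BR=1, R=0, W=0
[6] MEM needs rd=2 wr=0: FU; after: ALU=0 MUL=2 MEM=0 BR=1, R=0, W=0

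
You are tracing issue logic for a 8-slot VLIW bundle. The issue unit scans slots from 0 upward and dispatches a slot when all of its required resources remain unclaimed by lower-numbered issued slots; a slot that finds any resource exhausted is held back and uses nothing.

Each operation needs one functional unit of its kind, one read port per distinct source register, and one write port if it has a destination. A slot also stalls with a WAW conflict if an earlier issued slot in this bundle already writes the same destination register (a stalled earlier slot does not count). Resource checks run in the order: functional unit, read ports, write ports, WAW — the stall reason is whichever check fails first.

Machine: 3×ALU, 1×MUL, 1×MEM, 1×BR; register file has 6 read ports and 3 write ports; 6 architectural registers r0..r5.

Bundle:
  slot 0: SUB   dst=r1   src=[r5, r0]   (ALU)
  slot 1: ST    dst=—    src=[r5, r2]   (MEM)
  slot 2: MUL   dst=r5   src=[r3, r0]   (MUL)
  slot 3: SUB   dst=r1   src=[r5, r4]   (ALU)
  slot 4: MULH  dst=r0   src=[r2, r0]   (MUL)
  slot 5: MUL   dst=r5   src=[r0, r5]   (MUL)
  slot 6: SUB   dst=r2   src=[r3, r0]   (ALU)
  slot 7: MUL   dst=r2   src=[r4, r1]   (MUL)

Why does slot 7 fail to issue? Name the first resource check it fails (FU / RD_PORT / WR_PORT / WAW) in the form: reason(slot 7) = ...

reason(slot 7) = FU

slot 0 (ALU): ISSUE — free A2,Mu1,Ld1,B1 rp4 wp2
slot 1 (MEM): ISSUE — free A2,Mu1,Ld0,B1 rp2 wp2
slot 2 (MUL): ISSUE — free A2,Mu0,Ld0,B1 rp0 wp1
slot 3 (ALU): stall RD_PORT — free A2,Mu0,Ld0,B1 rp0 wp1
slot 4 (MUL): stall FU — free A2,Mu0,Ld0,B1 rp0 wp1
slot 5 (MUL): stall FU — free A2,Mu0,Ld0,B1 rp0 wp1
slot 6 (ALU): stall RD_PORT — free A2,Mu0,Ld0,B1 rp0 wp1
slot 7 (MUL): stall FU — free A2,Mu0,Ld0,B1 rp0 wp1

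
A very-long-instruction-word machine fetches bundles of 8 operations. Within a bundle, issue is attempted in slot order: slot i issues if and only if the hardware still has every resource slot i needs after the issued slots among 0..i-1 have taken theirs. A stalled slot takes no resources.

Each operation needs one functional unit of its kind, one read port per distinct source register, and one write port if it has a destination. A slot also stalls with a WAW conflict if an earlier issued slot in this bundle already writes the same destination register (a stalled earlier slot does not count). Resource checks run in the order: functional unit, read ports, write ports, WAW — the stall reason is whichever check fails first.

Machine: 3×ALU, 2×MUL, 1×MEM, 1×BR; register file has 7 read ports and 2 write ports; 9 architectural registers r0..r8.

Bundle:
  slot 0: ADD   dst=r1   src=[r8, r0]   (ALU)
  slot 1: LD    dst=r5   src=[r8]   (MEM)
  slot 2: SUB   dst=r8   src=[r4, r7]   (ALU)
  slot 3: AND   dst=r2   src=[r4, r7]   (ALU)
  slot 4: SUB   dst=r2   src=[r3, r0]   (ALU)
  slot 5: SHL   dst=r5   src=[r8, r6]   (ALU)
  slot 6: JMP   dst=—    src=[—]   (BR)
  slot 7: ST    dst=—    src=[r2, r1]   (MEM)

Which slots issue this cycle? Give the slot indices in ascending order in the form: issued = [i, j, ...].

issued = [0, 1, 6]

#0 ALU src=r8,r0 dispatched  <A:2 Mu:2 Ld:1 B:1 rd:5 wr:1>
#1 MEM src=r8 dispatched  <A:2 Mu:2 Ld:0 B:1 rd:4 wr:0>
#2 ALU src=r4,r7 held:WR_PORT  <A:2 Mu:2 Ld:0 B:1 rd:4 wr:0>
#3 ALU src=r4,r7 held:WR_PORT  <A:2 Mu:2 Ld:0 B:1 rd:4 wr:0>
#4 ALU src=r3,r0 held:WR_PORT  <A:2 Mu:2 Ld:0 B:1 rd:4 wr:0>
#5 ALU src=r8,r6 held:WR_PORT  <A:2 Mu:2 Ld:0 B:1 rd:4 wr:0>
#6 BR src=- dispatched  <A:2 Mu:2 Ld:0 B:0 rd:4 wr:0>
#7 MEM src=r2,r1 held:FU  <A:2 Mu:2 Ld:0 B:0 rd:4 wr:0>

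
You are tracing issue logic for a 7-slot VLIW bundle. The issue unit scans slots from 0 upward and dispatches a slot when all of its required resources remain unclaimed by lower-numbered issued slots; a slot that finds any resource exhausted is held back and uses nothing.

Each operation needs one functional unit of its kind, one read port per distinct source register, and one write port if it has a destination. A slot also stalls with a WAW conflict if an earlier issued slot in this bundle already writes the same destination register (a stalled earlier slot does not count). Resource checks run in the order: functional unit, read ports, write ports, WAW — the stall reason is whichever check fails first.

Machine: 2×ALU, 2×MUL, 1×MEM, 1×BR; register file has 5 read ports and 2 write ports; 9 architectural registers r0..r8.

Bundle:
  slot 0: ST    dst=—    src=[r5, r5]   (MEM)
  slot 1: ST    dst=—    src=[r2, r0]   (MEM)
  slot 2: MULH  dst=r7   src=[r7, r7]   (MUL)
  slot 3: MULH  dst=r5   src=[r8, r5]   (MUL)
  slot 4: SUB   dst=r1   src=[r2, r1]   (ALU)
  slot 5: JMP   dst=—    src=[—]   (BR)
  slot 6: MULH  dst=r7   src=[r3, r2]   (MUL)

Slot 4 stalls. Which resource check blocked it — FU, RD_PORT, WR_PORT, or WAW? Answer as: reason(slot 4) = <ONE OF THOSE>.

reason(slot 4) = RD_PORT

  0. MEM ⇒ go  {2A/2Mu/0Ld/1B | 4r 2w}
  1. MEM ⇒ no(FU)  {2A/2Mu/0Ld/1B | 4r 2w}
  2. MUL→r7 ⇒ go  {2A/1Mu/0Ld/1B | 3r 1w}
  3. MUL→r5 ⇒ go  {2A/0Mu/0Ld/1B | 1r 0w}
  4. ALU→r1 ⇒ no(RD_PORT)  {2A/0Mu/0Ld/1B | 1r 0w}
  5. BR ⇒ go  {2A/0Mu/0Ld/0B | 1r 0w}
  6. MUL→r7 ⇒ no(FU)  {2A/0Mu/0Ld/0B | 1r 0w}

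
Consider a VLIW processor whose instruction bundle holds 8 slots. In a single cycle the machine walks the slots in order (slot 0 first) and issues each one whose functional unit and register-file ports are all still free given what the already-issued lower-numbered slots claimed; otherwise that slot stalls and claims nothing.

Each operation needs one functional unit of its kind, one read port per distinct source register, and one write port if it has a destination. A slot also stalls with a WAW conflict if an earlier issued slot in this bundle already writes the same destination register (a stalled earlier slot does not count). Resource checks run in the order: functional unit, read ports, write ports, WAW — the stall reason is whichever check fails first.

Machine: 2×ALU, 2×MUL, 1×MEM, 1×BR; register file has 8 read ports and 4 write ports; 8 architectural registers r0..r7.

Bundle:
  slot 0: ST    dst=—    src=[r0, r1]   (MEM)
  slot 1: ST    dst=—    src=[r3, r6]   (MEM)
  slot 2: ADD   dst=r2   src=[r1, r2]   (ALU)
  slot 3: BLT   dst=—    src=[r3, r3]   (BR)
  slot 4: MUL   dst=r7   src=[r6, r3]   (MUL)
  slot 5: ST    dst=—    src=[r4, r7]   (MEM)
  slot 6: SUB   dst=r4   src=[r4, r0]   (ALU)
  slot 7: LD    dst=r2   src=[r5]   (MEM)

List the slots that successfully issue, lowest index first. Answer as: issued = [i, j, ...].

issued = [0, 2, 3, 4]

[0] MEM needs rd=2 wr=0: ok; after: ALU=2 MUL=2 MEM=0 BR=1, R=6, W=4
[1] MEM needs rd=2 wr=0: FU; after: ALU=2 MUL=2 MEM=0 BR=1, R=6, W=4
[2] ALU needs rd=2 wr=1: ok; after: ALU=1 MUL=2 MEM=0 BR=1, R=4, W=3
[3] BR needs rd=1 wr=0: ok; after: ALU=1 MUL=2 MEM=0 BR=0, R=3, W=3
[4] MUL needs rd=2 wr=1: ok; after: ALU=1 MUL=1 MEM=0 BR=0, R=1, W=2
[5] MEM needs rd=2 wr=0: FU; after: ALU=1 MUL=1 MEM=0 BR=0, R=1, W=2
[6] ALU needs rd=2 wr=1: RD_PORT; after: ALU=1 MUL=1 MEM=0 BR=0, R=1, W=2
[7] MEM needs rd=1 wr=1: FU; after: ALU=1 MUL=1 MEM=0 BR=0, R=1, W=2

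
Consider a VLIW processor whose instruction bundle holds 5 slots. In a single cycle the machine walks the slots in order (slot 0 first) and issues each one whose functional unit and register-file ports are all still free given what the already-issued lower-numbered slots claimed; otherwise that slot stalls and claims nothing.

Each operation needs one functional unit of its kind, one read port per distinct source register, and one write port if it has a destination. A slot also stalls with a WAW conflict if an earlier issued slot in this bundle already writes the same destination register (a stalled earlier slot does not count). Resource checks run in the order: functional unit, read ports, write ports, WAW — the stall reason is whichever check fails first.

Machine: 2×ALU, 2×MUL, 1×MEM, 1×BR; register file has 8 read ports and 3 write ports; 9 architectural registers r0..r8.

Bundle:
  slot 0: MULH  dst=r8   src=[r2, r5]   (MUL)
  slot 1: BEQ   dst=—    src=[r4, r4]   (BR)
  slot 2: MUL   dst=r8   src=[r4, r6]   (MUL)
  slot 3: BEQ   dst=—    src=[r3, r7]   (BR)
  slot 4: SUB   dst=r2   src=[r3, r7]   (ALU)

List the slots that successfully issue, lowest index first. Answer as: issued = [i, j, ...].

slot 0 (MUL): ISSUE — free A2,Mu1,Ld1,B1 rp6 wp2
slot 1 (BR): ISSUE — free A2,Mu1,Ld1,B0 rp5 wp2
slot 2 (MUL): stall WAW — free A2,Mu1,Ld1,B0 rp5 wp2
slot 3 (BR): stall FU — free A2,Mu1,Ld1,B0 rp5 wp2
slot 4 (ALU): ISSUE — free A1,Mu1,Ld1,B0 rp3 wp1

issued = [0, 1, 4]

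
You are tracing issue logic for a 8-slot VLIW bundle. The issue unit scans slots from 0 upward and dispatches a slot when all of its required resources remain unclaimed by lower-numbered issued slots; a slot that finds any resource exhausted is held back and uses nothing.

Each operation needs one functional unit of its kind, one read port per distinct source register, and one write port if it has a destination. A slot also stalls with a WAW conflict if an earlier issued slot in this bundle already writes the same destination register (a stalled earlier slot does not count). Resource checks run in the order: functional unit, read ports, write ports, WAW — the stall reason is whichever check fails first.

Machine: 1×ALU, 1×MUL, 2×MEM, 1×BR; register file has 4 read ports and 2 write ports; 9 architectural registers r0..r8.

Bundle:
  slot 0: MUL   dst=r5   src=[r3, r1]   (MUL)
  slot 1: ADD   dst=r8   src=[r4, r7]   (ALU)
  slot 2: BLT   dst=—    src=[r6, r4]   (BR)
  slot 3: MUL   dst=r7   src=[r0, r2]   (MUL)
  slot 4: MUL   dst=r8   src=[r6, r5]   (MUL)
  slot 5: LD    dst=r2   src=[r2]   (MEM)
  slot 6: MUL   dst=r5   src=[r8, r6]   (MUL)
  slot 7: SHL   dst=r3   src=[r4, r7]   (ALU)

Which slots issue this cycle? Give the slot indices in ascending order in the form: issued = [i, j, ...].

issued = [0, 1]

  0. MUL→r5 ⇒ go  {1A/0Mu/2Ld/1B | 2r 1w}
  1. ALU→r8 ⇒ go  {0A/0Mu/2Ld/1B | 0r 0w}
  2. BR ⇒ no(RD_PORT)  {0A/0Mu/2Ld/1B | 0r 0w}
  3. MUL→r7 ⇒ no(FU)  {0A/0Mu/2Ld/1B | 0r 0w}
  4. MUL→r8 ⇒ no(FU)  {0A/0Mu/2Ld/1B | 0r 0w}
  5. MEM→r2 ⇒ no(RD_PORT)  {0A/0Mu/2Ld/1B | 0r 0w}
  6. MUL→r5 ⇒ no(FU)  {0A/0Mu/2Ld/1B | 0r 0w}
  7. ALU→r3 ⇒ no(FU)  {0A/0Mu/2Ld/1B | 0r 0w}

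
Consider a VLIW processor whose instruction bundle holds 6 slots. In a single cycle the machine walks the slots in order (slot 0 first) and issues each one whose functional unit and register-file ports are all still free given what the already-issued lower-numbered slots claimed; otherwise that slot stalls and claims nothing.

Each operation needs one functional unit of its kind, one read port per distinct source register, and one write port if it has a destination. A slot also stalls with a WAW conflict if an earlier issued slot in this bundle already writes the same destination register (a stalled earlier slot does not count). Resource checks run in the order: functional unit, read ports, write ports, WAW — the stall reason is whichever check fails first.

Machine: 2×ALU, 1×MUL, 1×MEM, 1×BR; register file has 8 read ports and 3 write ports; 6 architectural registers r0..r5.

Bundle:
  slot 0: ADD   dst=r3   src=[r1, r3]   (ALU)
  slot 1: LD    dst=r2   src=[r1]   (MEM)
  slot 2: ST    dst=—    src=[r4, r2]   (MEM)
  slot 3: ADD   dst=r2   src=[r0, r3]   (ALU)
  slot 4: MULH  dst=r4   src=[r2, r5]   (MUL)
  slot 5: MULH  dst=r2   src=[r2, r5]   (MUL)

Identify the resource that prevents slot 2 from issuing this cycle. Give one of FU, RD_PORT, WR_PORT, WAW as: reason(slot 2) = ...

reason(slot 2) = FU

[0] ALU needs rd=2 wr=1: ok; after: ALU=1 MUL=1 MEM=1 BR=1, R=6, W=2
[1] MEM needs rd=1 wr=1: ok; after: ALU=1 MUL=1 MEM=0 BR=1, R=5, W=1
[2] MEM needs rd=2 wr=0: FU; after: ALU=1 MUL=1 MEM=0 BR=1, R=5, W=1
[3] ALU needs rd=2 wr=1: WAW; after: ALU=1 MUL=1 MEM=0 BR=1, R=5, W=1
[4] MUL needs rd=2 wr=1: ok; after: ALU=1 MUL=0 MEM=0 BR=1, R=3, W=0
[5] MUL needs rd=2 wr=1: FU; after: ALU=1 MUL=0 MEM=0 BR=1, R=3, W=0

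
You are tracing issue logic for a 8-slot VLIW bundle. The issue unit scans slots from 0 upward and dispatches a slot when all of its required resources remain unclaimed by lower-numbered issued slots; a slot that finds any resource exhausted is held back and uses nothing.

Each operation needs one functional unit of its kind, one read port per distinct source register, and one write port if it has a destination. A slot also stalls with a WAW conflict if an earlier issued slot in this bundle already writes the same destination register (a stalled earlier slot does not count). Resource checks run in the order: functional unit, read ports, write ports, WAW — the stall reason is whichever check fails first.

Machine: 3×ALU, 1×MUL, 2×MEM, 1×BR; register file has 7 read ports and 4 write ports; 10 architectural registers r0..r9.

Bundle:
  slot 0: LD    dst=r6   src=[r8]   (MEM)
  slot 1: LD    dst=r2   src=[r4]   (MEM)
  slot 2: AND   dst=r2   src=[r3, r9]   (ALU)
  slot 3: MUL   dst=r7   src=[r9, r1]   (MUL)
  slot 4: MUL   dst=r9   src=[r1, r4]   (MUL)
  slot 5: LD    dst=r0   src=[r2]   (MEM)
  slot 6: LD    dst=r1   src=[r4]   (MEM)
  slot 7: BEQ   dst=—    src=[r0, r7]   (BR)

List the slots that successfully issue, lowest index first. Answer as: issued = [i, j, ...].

slot 0 (MEM): ISSUE — free A3,Mu1,Ld1,B1 rp6 wp3
slot 1 (MEM): ISSUE — free A3,Mu1,Ld0,B1 rp5 wp2
slot 2 (ALU): stall WAW — free A3,Mu1,Ld0,B1 rp5 wp2
slot 3 (MUL): ISSUE — free A3,Mu0,Ld0,B1 rp3 wp1
slot 4 (MUL): stall FU — free A3,Mu0,Ld0,B1 rp3 wp1
slot 5 (MEM): stall FU — free A3,Mu0,Ld0,B1 rp3 wp1
slot 6 (MEM): stall FU — free A3,Mu0,Ld0,B1 rp3 wp1
slot 7 (BR): ISSUE — free A3,Mu0,Ld0,B0 rp1 wp1

issued = [0, 1, 3, 7]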